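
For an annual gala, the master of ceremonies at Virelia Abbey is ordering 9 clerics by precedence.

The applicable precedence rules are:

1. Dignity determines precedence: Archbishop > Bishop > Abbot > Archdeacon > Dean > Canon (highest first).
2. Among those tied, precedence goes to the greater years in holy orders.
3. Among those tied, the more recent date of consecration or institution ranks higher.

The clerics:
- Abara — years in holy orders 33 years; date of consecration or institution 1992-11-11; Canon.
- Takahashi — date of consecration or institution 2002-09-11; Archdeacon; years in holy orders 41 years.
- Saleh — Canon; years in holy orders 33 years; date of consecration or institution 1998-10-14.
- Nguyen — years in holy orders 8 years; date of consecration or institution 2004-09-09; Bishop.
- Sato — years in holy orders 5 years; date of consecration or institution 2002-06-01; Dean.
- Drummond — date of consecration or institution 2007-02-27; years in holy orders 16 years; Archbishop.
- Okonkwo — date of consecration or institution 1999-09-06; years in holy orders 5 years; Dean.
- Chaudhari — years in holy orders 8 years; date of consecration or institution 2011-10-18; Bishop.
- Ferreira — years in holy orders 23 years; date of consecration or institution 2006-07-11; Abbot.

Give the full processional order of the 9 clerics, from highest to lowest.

By dignity: Drummond (Archbishop); then Chaudhari and Nguyen (Bishop); then Ferreira (Abbot); then Takahashi (Archdeacon); then Sato and Okonkwo (Dean); then Saleh and Abara (Canon).
Chaudhari and Nguyen both have years in holy orders 8 years, so the next rule applies.
Among Chaudhari and Nguyen, by date of consecration or institution (later first): Chaudhari (2011-10-18) before Nguyen (2004-09-09).
Sato and Okonkwo both have years in holy orders 5 years, so the next rule applies.
Among Sato and Okonkwo, by date of consecration or institution (later first): Sato (2002-06-01) before Okonkwo (1999-09-06).
Saleh and Abara both have years in holy orders 33 years, so the next rule applies.
Among Saleh and Abara, by date of consecration or institution (later first): Saleh (1998-10-14) before Abara (1992-11-11).
Full order: Drummond, Chaudhari, Nguyen, Ferreira, Takahashi, Sato, Okonkwo, Saleh, Abara.

Drummond, Chaudhari, Nguyen, Ferreira, Takahashi, Sato, Okonkwo, Saleh, Abara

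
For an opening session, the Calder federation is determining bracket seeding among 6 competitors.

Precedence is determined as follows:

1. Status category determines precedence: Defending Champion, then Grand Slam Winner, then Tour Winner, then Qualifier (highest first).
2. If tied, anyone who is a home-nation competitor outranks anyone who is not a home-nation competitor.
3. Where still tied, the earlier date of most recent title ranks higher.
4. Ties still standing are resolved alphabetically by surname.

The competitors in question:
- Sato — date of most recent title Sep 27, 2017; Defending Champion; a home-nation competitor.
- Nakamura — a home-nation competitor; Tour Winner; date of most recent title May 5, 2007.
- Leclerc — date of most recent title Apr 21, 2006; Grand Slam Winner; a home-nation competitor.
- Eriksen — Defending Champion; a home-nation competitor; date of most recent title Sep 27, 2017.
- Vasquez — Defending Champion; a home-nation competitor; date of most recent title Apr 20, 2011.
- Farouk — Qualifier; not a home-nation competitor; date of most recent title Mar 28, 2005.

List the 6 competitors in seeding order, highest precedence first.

By status category: Vasquez, Eriksen and Sato (Defending Champion); then Leclerc (Grand Slam Winner); then Nakamura (Tour Winner); then Farouk (Qualifier).
Vasquez, Eriksen and Sato are each a home-nation competitor, so the next rule applies.
Among Vasquez, Eriksen and Sato, by date of most recent title (earlier first): Vasquez (Apr 20, 2011) before Eriksen and Sato (Sep 27, 2017).
Among Eriksen and Sato, alphabetically by surname: Eriksen before Sato.
Full order: Vasquez, Eriksen, Sato, Leclerc, Nakamura, Farouk.

Vasquez, Eriksen, Sato, Leclerc, Nakamura, Farouk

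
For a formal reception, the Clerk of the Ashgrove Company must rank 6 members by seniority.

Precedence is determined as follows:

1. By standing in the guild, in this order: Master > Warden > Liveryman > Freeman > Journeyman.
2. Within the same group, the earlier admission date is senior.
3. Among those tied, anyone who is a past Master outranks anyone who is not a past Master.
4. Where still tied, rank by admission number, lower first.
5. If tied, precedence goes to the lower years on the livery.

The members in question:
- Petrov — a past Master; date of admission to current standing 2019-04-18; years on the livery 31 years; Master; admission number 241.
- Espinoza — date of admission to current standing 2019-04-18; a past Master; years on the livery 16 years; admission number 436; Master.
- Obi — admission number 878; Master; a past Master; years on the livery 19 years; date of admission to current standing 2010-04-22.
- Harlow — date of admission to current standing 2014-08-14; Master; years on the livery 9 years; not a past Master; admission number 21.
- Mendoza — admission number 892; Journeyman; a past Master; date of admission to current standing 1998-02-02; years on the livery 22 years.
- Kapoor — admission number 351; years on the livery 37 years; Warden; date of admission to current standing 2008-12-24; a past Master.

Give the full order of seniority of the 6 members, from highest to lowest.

By standing in the guild: Obi, Harlow, Petrov and Espinoza (Master); then Kapoor (Warden); then Mendoza (Journeyman).
Among Obi, Harlow, Petrov and Espinoza, by date of admission to current standing (earlier first): Obi (2010-04-22) before Harlow (2014-08-14) before Petrov and Espinoza (2019-04-18).
Petrov and Espinoza are each a past Master, so the next rule applies.
Among Petrov and Espinoza, by admission number (lower first): Petrov (241) before Espinoza (436).
Full order: Obi, Harlow, Petrov, Espinoza, Kapoor, Mendoza.

Obi, Harlow, Petrov, Espinoza, Kapoor, Mendoza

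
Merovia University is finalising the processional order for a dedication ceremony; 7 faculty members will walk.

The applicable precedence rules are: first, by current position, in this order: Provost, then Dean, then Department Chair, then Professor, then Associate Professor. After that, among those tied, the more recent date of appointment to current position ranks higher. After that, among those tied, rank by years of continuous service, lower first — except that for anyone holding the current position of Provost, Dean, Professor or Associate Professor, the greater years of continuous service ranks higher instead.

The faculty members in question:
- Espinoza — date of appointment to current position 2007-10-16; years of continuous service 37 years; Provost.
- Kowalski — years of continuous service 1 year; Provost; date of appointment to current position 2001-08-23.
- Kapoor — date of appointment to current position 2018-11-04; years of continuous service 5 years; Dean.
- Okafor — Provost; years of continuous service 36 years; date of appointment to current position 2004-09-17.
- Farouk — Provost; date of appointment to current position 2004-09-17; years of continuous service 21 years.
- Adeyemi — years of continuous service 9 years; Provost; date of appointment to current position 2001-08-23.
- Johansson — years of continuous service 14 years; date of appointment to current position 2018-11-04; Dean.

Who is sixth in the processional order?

By current position: Espinoza, Okafor, Farouk, Adeyemi and Kowalski (Provost); then Johansson and Kapoor (Dean).
Among Espinoza, Okafor, Farouk, Adeyemi and Kowalski, by date of appointment to current position (later first): Espinoza (2007-10-16) before Okafor and Farouk (2004-09-17) before Adeyemi and Kowalski (2001-08-23).
Among Okafor and Farouk, by years of continuous service (higher first) (reversed rule for this group): Okafor (36 years) before Farouk (21 years).
Among Adeyemi and Kowalski, by years of continuous service (higher first) (reversed rule for this group): Adeyemi (9 years) before Kowalski (1 year).
Johansson and Kapoor both have date of appointment to current position 2018-11-04, so the next rule applies.
Among Johansson and Kapoor, by years of continuous service (higher first) (reversed rule for this group): Johansson (14 years) before Kapoor (5 years).
Order: Espinoza, Okafor, Farouk, Adeyemi, Kowalski, Johansson, Kapoor.

Johansson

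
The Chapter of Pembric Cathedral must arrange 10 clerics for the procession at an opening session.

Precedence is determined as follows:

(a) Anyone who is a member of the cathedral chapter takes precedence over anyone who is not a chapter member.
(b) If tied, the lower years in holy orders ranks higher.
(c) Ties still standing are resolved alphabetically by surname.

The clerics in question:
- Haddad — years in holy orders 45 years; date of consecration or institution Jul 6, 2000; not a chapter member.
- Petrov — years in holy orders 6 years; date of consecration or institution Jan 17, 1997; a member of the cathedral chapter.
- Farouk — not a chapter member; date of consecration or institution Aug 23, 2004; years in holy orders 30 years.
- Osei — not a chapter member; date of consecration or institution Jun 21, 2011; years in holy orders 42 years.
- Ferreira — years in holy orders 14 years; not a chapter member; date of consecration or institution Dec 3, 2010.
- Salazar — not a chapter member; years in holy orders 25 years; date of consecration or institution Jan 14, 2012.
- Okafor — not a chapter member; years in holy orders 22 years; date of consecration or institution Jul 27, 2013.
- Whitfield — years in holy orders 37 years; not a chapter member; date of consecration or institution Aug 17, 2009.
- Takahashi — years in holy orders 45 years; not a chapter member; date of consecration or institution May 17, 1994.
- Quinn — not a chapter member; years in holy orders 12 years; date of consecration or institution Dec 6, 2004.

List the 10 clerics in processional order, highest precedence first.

By the first rule: Petrov (a member of the cathedral chapter); then Quinn, Ferreira, Okafor, Salazar, Farouk, Whitfield, Osei, Haddad and Takahashi (each not a chapter member).
Among Quinn, Ferreira, Okafor, Salazar, Farouk, Whitfield, Osei, Haddad and Takahashi, by years in holy orders (lower first): Quinn (12 years) before Ferreira (14 years) before Okafor (22 years) before Salazar (25 years) before Farouk (30 years) before Whitfield (37 years) before Osei (42 years) before Haddad and Takahashi (45 years).
Among Haddad and Takahashi, alphabetically by surname: Haddad before Takahashi.
Full order: Petrov, Quinn, Ferreira, Okafor, Salazar, Farouk, Whitfield, Osei, Haddad, Takahashi.

Petrov, Quinn, Ferreira, Okafor, Salazar, Farouk, Whitfield, Osei, Haddad, Takahashi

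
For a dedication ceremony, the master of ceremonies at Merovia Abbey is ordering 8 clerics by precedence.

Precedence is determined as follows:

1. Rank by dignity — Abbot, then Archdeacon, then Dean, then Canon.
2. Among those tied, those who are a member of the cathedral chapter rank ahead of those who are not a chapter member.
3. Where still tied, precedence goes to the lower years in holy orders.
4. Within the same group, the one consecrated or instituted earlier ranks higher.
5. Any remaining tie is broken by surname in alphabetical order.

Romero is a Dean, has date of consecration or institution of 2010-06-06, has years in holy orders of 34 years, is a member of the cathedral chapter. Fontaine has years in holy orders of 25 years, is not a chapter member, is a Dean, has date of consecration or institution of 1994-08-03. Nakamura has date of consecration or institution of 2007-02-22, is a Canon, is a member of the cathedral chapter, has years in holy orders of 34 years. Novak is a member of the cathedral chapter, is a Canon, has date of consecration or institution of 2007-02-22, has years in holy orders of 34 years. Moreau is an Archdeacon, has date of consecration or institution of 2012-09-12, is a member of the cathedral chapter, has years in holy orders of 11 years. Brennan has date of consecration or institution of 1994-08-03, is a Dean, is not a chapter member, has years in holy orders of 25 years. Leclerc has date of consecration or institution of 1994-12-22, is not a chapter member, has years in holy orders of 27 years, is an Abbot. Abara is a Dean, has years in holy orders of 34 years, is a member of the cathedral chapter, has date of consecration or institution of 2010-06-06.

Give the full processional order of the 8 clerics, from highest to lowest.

Leclerc, Moreau, Abara, Romero, Brennan, Fontaine, Nakamura, Novak

By dignity: Leclerc (Abbot); then Moreau (Archdeacon); then Abara, Romero, Brennan and Fontaine (Dean); then Nakamura and Novak (Canon).
Among Abara, Romero, Brennan and Fontaine, a member of the cathedral chapter before not a chapter member: Abara and Romero (a member of the cathedral chapter) before Brennan and Fontaine (not a chapter member).
Abara and Romero both have years in holy orders 34 years, so the next rule applies.
Abara and Romero both have date of consecration or institution 2010-06-06, so the next rule applies.
Among Abara and Romero, alphabetically by surname: Abara before Romero.
Brennan and Fontaine both have years in holy orders 25 years, so the next rule applies.
Brennan and Fontaine both have date of consecration or institution 1994-08-03, so the next rule applies.
Among Brennan and Fontaine, alphabetically by surname: Brennan before Fontaine.
Nakamura and Novak are each a member of the cathedral chapter, so the next rule applies.
Nakamura and Novak both have years in holy orders 34 years, so the next rule applies.
Nakamura and Novak both have date of consecration or institution 2007-02-22, so the next rule applies.
Among Nakamura and Novak, alphabetically by surname: Nakamura before Novak.
Full order: Leclerc, Moreau, Abara, Romero, Brennan, Fontaine, Nakamura, Novak.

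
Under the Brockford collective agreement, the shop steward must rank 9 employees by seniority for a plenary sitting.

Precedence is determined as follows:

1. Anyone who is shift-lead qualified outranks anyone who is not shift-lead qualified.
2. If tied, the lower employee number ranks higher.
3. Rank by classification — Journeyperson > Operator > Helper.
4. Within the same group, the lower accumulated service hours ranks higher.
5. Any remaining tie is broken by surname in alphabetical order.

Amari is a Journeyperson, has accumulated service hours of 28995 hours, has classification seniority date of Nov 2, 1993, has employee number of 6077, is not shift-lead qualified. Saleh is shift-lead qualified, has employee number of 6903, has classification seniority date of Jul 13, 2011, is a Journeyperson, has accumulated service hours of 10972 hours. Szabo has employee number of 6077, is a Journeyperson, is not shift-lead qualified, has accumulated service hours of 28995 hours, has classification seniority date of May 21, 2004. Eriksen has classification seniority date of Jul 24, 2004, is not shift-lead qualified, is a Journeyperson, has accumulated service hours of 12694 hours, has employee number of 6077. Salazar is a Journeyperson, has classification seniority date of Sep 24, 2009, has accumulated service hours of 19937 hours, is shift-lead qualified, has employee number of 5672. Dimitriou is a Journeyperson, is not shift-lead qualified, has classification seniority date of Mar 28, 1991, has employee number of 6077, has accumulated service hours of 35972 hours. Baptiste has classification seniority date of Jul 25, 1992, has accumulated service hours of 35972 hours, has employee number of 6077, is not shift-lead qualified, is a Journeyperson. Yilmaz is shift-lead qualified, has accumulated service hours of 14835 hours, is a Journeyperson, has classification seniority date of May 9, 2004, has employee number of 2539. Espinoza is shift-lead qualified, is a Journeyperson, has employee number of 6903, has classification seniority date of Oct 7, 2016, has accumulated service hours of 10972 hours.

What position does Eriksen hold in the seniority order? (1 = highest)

5

By the first rule: Yilmaz, Salazar, Espinoza and Saleh (each shift-lead qualified); then Eriksen, Amari, Szabo, Baptiste and Dimitriou (each not shift-lead qualified).
Among Yilmaz, Salazar, Espinoza and Saleh, by employee number (lower first): Yilmaz (2539) before Salazar (5672) before Espinoza and Saleh (6903).
Espinoza and Saleh are each Journeyperson, so the next rule applies.
Espinoza and Saleh both have accumulated service hours 10972 hours, so the next rule applies.
Among Espinoza and Saleh, alphabetically by surname: Espinoza before Saleh.
Eriksen, Amari, Szabo, Baptiste and Dimitriou all have employee number 6077, so the next rule applies.
Eriksen, Amari, Szabo, Baptiste and Dimitriou are each Journeyperson, so the next rule applies.
Among Eriksen, Amari, Szabo, Baptiste and Dimitriou, by accumulated service hours (lower first): Eriksen (12694 hours) before Amari and Szabo (28995 hours) before Baptiste and Dimitriou (35972 hours).
Among Amari and Szabo, alphabetically by surname: Amari before Szabo.
Among Baptiste and Dimitriou, alphabetically by surname: Baptiste before Dimitriou.
Order: Yilmaz, Salazar, Espinoza, Saleh, Eriksen, Amari, Szabo, Baptiste, Dimitriou. So position 5.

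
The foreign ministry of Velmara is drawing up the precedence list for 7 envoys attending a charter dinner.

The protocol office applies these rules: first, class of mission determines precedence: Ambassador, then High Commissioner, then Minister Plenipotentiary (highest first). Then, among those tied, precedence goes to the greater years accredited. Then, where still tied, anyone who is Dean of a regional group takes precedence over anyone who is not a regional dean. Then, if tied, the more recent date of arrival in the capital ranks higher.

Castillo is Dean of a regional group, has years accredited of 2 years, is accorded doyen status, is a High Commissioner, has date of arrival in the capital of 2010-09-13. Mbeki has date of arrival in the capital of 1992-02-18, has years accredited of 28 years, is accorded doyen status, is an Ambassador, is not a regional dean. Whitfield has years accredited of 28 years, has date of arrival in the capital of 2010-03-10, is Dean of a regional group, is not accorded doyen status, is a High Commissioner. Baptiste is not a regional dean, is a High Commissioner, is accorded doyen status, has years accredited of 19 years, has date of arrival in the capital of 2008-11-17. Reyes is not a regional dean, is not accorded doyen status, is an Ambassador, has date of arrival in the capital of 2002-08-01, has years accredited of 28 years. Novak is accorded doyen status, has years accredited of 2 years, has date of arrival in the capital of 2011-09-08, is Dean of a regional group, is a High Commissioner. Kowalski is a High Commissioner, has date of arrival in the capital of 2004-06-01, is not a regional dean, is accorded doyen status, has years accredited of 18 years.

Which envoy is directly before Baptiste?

By class of mission: Reyes and Mbeki (Ambassador); then Whitfield, Baptiste, Kowalski, Novak and Castillo (High Commissioner).
Reyes and Mbeki both have years accredited 28 years, so the next rule applies.
Reyes and Mbeki are each not a regional dean, so the next rule applies.
Among Reyes and Mbeki, by date of arrival in the capital (later first): Reyes (2002-08-01) before Mbeki (1992-02-18).
Among Whitfield, Baptiste, Kowalski, Novak and Castillo, by years accredited (higher first): Whitfield (28 years) before Baptiste (19 years) before Kowalski (18 years) before Novak and Castillo (2 years).
Novak and Castillo are each Dean of a regional group, so the next rule applies.
Among Novak and Castillo, by date of arrival in the capital (later first): Novak (2011-09-08) before Castillo (2010-09-13).
Order: Reyes, Mbeki, Whitfield, Baptiste, Kowalski, Novak, Castillo.

Whitfield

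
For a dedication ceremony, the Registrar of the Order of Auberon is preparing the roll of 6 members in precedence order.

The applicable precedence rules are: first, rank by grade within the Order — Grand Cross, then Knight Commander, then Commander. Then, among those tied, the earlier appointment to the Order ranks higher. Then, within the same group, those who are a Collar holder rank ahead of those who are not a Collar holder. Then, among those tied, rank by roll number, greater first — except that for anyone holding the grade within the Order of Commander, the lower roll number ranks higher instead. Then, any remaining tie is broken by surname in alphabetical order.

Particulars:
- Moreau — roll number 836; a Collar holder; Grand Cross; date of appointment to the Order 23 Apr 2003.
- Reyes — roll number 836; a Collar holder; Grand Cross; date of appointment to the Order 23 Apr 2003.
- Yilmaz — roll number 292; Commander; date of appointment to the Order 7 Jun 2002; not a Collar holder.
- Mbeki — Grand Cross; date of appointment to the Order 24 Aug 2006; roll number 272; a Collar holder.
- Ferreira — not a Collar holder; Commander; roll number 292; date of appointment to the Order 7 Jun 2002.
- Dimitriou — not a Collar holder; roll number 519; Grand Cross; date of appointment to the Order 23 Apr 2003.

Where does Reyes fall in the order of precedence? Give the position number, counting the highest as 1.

2

By grade within the Order: Moreau, Reyes, Dimitriou and Mbeki (Grand Cross); then Ferreira and Yilmaz (Commander).
Among Moreau, Reyes, Dimitriou and Mbeki, by date of appointment to the Order (earlier first): Moreau, Reyes and Dimitriou (23 Apr 2003) before Mbeki (24 Aug 2006).
Among Moreau, Reyes and Dimitriou, a Collar holder before not a Collar holder: Moreau and Reyes (a Collar holder) before Dimitriou (not a Collar holder).
Moreau and Reyes both have roll number 836, so the next rule applies.
Among Moreau and Reyes, alphabetically by surname: Moreau before Reyes.
Ferreira and Yilmaz both have date of appointment to the Order 7 Jun 2002, so the next rule applies.
Ferreira and Yilmaz are each not a Collar holder, so the next rule applies.
Ferreira and Yilmaz both have roll number 292, so the next rule applies.
Among Ferreira and Yilmaz, alphabetically by surname: Ferreira before Yilmaz.
Order: Moreau, Reyes, Dimitriou, Mbeki, Ferreira, Yilmaz. So position 2.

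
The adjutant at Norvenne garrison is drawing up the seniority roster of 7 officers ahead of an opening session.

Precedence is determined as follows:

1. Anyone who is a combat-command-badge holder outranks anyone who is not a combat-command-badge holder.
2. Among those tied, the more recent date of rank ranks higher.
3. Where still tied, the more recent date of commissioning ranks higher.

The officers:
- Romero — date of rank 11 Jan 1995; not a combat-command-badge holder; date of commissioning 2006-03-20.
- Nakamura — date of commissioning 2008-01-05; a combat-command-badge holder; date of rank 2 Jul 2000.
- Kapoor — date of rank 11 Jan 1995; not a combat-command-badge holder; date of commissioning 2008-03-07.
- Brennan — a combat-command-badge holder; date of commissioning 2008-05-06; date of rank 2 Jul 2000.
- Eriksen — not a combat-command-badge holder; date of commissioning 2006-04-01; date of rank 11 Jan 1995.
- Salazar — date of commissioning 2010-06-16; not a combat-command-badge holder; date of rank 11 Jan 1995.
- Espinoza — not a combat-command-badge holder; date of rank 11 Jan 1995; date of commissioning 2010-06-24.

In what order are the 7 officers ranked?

By the first rule: Brennan and Nakamura (both a combat-command-badge holder); then Espinoza, Salazar, Kapoor, Eriksen and Romero (each not a combat-command-badge holder).
Brennan and Nakamura both have date of rank 2 Jul 2000, so the next rule applies.
Among Brennan and Nakamura, by date of commissioning (later first): Brennan (2008-05-06) before Nakamura (2008-01-05).
Espinoza, Salazar, Kapoor, Eriksen and Romero all have date of rank 11 Jan 1995, so the next rule applies.
Among Espinoza, Salazar, Kapoor, Eriksen and Romero, by date of commissioning (later first): Espinoza (2010-06-24) before Salazar (2010-06-16) before Kapoor (2008-03-07) before Eriksen (2006-04-01) before Romero (2006-03-20).
Full order: Brennan, Nakamura, Espinoza, Salazar, Kapoor, Eriksen, Romero.

Brennan, Nakamura, Espinoza, Salazar, Kapoor, Eriksen, Romero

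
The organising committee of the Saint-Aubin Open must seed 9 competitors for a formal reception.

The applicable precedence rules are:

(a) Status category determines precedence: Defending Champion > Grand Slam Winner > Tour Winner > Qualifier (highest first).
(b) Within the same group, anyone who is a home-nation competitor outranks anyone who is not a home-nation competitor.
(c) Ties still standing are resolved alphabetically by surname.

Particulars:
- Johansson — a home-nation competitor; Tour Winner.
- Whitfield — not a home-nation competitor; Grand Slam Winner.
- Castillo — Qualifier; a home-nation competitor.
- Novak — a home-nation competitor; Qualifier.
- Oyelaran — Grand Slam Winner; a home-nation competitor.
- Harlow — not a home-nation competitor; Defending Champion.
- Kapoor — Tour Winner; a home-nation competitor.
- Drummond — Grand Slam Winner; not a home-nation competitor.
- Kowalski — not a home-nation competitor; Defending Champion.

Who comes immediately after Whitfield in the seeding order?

Johansson

By status category: Harlow and Kowalski (Defending Champion); then Oyelaran, Drummond and Whitfield (Grand Slam Winner); then Johansson and Kapoor (Tour Winner); then Castillo and Novak (Qualifier).
Harlow and Kowalski are each not a home-nation competitor, so the next rule applies.
Among Harlow and Kowalski, alphabetically by surname: Harlow before Kowalski.
Among Oyelaran, Drummond and Whitfield, a home-nation competitor before not a home-nation competitor: Oyelaran (a home-nation competitor) before Drummond and Whitfield (not a home-nation competitor).
Among Drummond and Whitfield, alphabetically by surname: Drummond before Whitfield.
Johansson and Kapoor are each a home-nation competitor, so the next rule applies.
Among Johansson and Kapoor, alphabetically by surname: Johansson before Kapoor.
Castillo and Novak are each a home-nation competitor, so the next rule applies.
Among Castillo and Novak, alphabetically by surname: Castillo before Novak.
Order: Harlow, Kowalski, Oyelaran, Drummond, Whitfield, Johansson, Kapoor, Castillo, Novak.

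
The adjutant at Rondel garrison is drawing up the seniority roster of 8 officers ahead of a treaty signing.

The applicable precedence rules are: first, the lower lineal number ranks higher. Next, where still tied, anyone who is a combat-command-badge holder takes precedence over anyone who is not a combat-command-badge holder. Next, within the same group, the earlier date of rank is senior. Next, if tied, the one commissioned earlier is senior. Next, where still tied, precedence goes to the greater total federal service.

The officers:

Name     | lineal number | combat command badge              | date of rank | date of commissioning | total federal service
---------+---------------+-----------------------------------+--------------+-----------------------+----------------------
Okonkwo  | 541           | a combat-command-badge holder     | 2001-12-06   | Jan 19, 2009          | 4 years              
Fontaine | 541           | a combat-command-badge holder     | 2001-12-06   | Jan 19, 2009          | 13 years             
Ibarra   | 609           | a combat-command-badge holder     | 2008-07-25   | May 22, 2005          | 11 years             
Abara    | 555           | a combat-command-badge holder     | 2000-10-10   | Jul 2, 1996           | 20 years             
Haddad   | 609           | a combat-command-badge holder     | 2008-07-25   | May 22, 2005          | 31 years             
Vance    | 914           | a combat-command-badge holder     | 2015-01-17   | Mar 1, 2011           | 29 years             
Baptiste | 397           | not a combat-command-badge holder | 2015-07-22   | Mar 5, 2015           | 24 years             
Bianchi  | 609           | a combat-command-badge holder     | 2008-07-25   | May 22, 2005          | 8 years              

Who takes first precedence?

Baptiste

By lineal number (lower first): Baptiste (397); then Fontaine and Okonkwo (both 541); then Abara (555); then Haddad, Ibarra and Bianchi (each 609); then Vance (914).
Fontaine and Okonkwo are each a combat-command-badge holder, so the next rule applies.
Fontaine and Okonkwo both have date of rank 2001-12-06, so the next rule applies.
Fontaine and Okonkwo both have date of commissioning Jan 19, 2009, so the next rule applies.
Among Fontaine and Okonkwo, by total federal service (higher first): Fontaine (13 years) before Okonkwo (4 years).
Haddad, Ibarra and Bianchi are each a combat-command-badge holder, so the next rule applies.
Haddad, Ibarra and Bianchi all have date of rank 2008-07-25, so the next rule applies.
Haddad, Ibarra and Bianchi all have date of commissioning May 22, 2005, so the next rule applies.
Among Haddad, Ibarra and Bianchi, by total federal service (higher first): Haddad (31 years) before Ibarra (11 years) before Bianchi (8 years).
Order: Baptiste, Fontaine, Okonkwo, Abara, Haddad, Ibarra, Bianchi, Vance.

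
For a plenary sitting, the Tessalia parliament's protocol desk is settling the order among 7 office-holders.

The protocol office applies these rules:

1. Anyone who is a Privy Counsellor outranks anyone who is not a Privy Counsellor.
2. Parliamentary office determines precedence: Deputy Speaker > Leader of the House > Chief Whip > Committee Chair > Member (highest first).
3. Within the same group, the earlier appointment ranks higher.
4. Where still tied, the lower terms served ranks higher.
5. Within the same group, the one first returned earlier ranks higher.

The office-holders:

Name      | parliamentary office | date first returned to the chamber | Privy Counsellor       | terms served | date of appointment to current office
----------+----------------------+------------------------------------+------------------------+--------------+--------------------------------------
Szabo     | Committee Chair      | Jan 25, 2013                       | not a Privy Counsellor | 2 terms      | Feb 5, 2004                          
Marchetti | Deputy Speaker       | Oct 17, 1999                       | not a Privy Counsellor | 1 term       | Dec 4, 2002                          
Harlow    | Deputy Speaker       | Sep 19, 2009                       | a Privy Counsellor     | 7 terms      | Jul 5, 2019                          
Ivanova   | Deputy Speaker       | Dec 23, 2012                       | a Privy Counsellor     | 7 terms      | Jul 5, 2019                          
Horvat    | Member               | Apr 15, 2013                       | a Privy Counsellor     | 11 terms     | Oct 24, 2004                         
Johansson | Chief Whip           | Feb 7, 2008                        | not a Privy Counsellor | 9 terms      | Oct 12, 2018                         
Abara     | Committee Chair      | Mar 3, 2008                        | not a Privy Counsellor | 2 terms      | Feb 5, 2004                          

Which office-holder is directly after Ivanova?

Horvat

By the first rule: Harlow, Ivanova and Horvat (each a Privy Counsellor); then Marchetti, Johansson, Abara and Szabo (each not a Privy Counsellor).
Among Harlow, Ivanova and Horvat, by parliamentary office: Harlow and Ivanova (Deputy Speaker) before Horvat (Member).
Harlow and Ivanova both have date of appointment to current office Jul 5, 2019, so the next rule applies.
Harlow and Ivanova both have terms served 7 terms, so the next rule applies.
Among Harlow and Ivanova, by date first returned to the chamber (earlier first): Harlow (Sep 19, 2009) before Ivanova (Dec 23, 2012).
Among Marchetti, Johansson, Abara and Szabo, by parliamentary office: Marchetti (Deputy Speaker) before Johansson (Chief Whip) before Abara and Szabo (Committee Chair).
Abara and Szabo both have date of appointment to current office Feb 5, 2004, so the next rule applies.
Abara and Szabo both have terms served 2 terms, so the next rule applies.
Among Abara and Szabo, by date first returned to the chamber (earlier first): Abara (Mar 3, 2008) before Szabo (Jan 25, 2013).
Order: Harlow, Ivanova, Horvat, Marchetti, Johansson, Abara, Szabo.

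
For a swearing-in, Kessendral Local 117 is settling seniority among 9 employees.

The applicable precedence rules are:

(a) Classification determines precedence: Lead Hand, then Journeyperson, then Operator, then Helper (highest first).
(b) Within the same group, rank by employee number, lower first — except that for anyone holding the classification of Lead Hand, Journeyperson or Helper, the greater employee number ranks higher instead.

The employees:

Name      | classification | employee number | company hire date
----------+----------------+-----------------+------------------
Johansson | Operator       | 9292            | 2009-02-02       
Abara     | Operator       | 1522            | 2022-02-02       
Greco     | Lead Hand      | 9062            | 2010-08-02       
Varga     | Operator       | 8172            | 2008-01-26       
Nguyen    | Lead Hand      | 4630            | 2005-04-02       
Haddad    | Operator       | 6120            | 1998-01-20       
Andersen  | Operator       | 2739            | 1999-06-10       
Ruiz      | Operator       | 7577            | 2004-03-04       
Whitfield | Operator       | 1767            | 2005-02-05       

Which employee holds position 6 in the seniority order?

By classification: Greco and Nguyen (Lead Hand); then Abara, Whitfield, Andersen, Haddad, Ruiz, Varga and Johansson (Operator).
Among Greco and Nguyen, by employee number (higher first) (reversed rule for this group): Greco (9062) before Nguyen (4630).
Among Abara, Whitfield, Andersen, Haddad, Ruiz, Varga and Johansson, by employee number (lower first): Abara (1522) before Whitfield (1767) before Andersen (2739) before Haddad (6120) before Ruiz (7577) before Varga (8172) before Johansson (9292).
Order: Greco, Nguyen, Abara, Whitfield, Andersen, Haddad, Ruiz, Varga, Johansson.

Haddad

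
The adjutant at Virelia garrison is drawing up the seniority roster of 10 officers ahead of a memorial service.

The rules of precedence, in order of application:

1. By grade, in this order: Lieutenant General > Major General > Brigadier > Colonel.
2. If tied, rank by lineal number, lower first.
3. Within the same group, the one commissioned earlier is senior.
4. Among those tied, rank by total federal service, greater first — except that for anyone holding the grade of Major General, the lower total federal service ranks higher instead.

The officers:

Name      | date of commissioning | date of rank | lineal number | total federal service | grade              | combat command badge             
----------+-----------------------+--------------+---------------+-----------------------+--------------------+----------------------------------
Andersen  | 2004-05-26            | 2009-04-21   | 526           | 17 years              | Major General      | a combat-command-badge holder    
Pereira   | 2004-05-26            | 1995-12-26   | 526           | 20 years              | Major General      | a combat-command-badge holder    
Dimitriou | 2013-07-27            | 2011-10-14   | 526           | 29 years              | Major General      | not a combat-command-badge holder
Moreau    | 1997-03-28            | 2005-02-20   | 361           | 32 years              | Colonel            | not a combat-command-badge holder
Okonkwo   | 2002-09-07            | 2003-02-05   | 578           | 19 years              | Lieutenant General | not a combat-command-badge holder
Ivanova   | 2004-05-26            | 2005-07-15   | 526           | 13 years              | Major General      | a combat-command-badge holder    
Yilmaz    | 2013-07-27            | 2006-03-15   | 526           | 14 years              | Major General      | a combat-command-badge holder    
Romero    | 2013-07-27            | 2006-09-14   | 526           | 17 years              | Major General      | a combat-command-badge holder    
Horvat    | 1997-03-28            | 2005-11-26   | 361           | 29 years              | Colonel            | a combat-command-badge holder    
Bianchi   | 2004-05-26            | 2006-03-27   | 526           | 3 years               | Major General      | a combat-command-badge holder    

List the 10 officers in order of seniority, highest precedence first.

Okonkwo, Bianchi, Ivanova, Andersen, Pereira, Yilmaz, Romero, Dimitriou, Moreau, Horvat

By grade: Okonkwo (Lieutenant General); then Bianchi, Ivanova, Andersen, Pereira, Yilmaz, Romero and Dimitriou (Major General); then Moreau and Horvat (Colonel).
Bianchi, Ivanova, Andersen, Pereira, Yilmaz, Romero and Dimitriou all have lineal number 526, so the next rule applies.
Among Bianchi, Ivanova, Andersen, Pereira, Yilmaz, Romero and Dimitriou, by date of commissioning (earlier first): Bianchi, Ivanova, Andersen and Pereira (2004-05-26) before Yilmaz, Romero and Dimitriou (2013-07-27).
Among Bianchi, Ivanova, Andersen and Pereira, by total federal service (lower first) (reversed rule for this group): Bianchi (3 years) before Ivanova (13 years) before Andersen (17 years) before Pereira (20 years).
Among Yilmaz, Romero and Dimitriou, by total federal service (lower first) (reversed rule for this group): Yilmaz (14 years) before Romero (17 years) before Dimitriou (29 years).
Moreau and Horvat both have lineal number 361, so the next rule applies.
Moreau and Horvat both have date of commissioning 1997-03-28, so the next rule applies.
Among Moreau and Horvat, by total federal service (higher first): Moreau (32 years) before Horvat (29 years).
Full order: Okonkwo, Bianchi, Ivanova, Andersen, Pereira, Yilmaz, Romero, Dimitriou, Moreau, Horvat.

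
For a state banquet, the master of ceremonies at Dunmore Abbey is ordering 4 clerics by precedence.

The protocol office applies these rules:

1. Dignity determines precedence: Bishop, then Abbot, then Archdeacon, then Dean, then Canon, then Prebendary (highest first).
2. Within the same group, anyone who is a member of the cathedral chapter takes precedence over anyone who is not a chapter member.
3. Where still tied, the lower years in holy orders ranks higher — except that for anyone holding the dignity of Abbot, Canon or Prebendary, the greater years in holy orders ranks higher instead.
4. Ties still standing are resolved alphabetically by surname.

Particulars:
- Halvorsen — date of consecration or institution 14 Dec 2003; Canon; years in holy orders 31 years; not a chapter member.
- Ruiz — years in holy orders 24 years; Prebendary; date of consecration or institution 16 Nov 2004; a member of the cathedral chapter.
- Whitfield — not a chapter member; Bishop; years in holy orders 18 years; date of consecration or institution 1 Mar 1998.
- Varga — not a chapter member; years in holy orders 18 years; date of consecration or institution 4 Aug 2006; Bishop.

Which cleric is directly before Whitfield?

Varga

By dignity: Varga and Whitfield (Bishop); then Halvorsen (Canon); then Ruiz (Prebendary).
Varga and Whitfield are each not a chapter member, so the next rule applies.
Varga and Whitfield both have years in holy orders 18 years, so the next rule applies.
Among Varga and Whitfield, alphabetically by surname: Varga before Whitfield.
Order: Varga, Whitfield, Halvorsen, Ruiz.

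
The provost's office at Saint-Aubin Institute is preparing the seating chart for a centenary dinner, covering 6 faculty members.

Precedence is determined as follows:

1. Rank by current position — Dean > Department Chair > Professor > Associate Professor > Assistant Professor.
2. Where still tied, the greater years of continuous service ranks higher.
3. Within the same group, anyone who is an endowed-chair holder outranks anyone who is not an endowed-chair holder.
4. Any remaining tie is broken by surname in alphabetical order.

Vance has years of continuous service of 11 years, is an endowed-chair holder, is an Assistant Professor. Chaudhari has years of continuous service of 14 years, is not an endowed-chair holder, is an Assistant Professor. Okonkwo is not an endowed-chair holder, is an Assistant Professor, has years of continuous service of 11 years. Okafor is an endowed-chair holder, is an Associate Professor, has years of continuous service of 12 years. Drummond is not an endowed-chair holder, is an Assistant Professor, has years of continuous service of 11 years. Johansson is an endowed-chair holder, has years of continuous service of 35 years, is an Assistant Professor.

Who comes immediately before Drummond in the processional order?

By current position: Okafor (Associate Professor); then Johansson, Chaudhari, Vance, Drummond and Okonkwo (Assistant Professor).
Among Johansson, Chaudhari, Vance, Drummond and Okonkwo, by years of continuous service (higher first): Johansson (35 years) before Chaudhari (14 years) before Vance, Drummond and Okonkwo (11 years).
Among Vance, Drummond and Okonkwo, an endowed-chair holder before not an endowed-chair holder: Vance (an endowed-chair holder) before Drummond and Okonkwo (not an endowed-chair holder).
Among Drummond and Okonkwo, alphabetically by surname: Drummond before Okonkwo.
Order: Okafor, Johansson, Chaudhari, Vance, Drummond, Okonkwo.

Vance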